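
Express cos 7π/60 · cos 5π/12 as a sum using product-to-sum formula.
cos 7π/60 cos 5π/12 = (1/2)[cos(7π/60-5π/12) + cos(7π/60+5π/12)]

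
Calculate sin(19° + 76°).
sin(19° + 76°) = sin 19° cos 76° + cos 19° sin 76° = 0.9962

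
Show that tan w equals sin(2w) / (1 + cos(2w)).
RHS = 2 sin w cos w / (2cos²w) = sin w/cos w = tan w = LHS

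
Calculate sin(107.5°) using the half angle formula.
sin(107.5°) = √((1 - cos 215°)/2) = 0.9537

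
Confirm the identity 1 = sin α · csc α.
RHS = sin α · (1/sin α) = 1 = LHS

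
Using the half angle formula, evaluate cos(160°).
cos(160°) = -√((1 + cos 320°)/2) = -0.9397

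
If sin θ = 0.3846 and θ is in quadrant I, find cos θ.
cos θ = 0.9231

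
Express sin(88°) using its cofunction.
sin(88°) = cos(90° - 88°) = cos(2°)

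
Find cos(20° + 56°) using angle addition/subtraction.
cos(20° + 56°) = cos 20° cos 56° - sin 20° sin 56° = 0.2419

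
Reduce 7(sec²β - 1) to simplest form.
7(sec²β - 1) = 7(tan²β) (using Pythagorean identity)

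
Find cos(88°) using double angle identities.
cos(88°) = cos²44° - sin²44° = 0.0349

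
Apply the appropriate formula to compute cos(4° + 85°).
cos(4° + 85°) = cos 4° cos 85° - sin 4° sin 85° = 0.01745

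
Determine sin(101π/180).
sin(101π/180) = 0.9816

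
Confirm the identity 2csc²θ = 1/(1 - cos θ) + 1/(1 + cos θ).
RHS = [(1 + cos θ) + (1 - cos θ)] / [(1 - cos θ)(1 + cos θ)] = 2/(1 - cos²θ) = 2/sin²θ = 2csc²θ = LHS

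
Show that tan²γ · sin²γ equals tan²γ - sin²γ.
RHS = sin²γ/cos²γ - sin²γ = sin²γ(1/cos²γ - 1) = sin²γ · (1 - cos²γ)/cos²γ = sin²γ · sin²γ/cos²γ = sin²γ · tan²γ = LHS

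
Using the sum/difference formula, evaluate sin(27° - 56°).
sin(27° - 56°) = sin 27° cos 56° - cos 27° sin 56° = -0.4848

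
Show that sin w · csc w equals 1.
LHS = sin w · (1/sin w) = 1 = RHS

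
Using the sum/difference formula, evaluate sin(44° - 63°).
sin(44° - 63°) = sin 44° cos 63° - cos 44° sin 63° = -0.3256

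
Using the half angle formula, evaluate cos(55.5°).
cos(55.5°) = √((1 + cos 111°)/2) = 0.5664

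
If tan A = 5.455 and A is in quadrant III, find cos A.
cos A = -0.1803 (using tan²A + 1 = sec²A)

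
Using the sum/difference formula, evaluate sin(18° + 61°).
sin(18° + 61°) = sin 18° cos 61° + cos 18° sin 61° = 0.9816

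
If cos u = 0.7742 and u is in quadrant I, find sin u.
sin u = 0.6329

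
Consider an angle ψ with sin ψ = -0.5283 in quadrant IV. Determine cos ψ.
cos ψ = √(1 - sin²ψ) = 0.8491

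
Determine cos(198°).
cos(198°) = -0.9511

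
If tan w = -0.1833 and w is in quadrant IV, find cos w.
cos w = 0.9836 (using tan²w + 1 = sec²w)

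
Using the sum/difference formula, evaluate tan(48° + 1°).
tan(48° + 1°) = (tan 48° + tan 1°)/(1 - tan 48° tan 1°) = 1.15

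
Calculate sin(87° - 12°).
sin(87° - 12°) = sin 87° cos 12° - cos 87° sin 12° = (√6+√2)/4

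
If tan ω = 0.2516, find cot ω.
cot ω = 1/tan ω = 3.975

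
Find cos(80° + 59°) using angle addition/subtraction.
cos(80° + 59°) = cos 80° cos 59° - sin 80° sin 59° = -0.7547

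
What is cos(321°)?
cos(321°) = 0.7771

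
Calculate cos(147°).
cos(147°) = -0.8387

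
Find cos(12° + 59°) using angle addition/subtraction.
cos(12° + 59°) = cos 12° cos 59° - sin 12° sin 59° = 0.3256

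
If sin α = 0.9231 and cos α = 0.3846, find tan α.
tan α = sin α / cos α = 2.4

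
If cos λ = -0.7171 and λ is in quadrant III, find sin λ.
sin λ = -0.697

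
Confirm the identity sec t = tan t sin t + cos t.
RHS = sin²t/cos t + cos t = (sin²t + cos²t)/cos t = 1/cos t = sec t = LHS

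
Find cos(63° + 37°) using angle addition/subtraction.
cos(63° + 37°) = cos 63° cos 37° - sin 63° sin 37° = -0.1736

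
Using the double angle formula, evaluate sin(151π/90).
sin(151π/90) = 2 sin 151π/180 cos 151π/180 = -0.848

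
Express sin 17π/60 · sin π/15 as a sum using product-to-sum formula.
sin 17π/60 sin π/15 = (1/2)[cos(17π/60-π/15) - cos(17π/60+π/15)]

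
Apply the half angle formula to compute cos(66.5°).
cos(66.5°) = √((1 + cos 133°)/2) = 0.3987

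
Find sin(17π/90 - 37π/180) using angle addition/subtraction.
sin(17π/90 - 37π/180) = sin 17π/90 cos 37π/180 - cos 17π/90 sin 37π/180 = -0.05234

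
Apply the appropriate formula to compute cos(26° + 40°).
cos(26° + 40°) = cos 26° cos 40° - sin 26° sin 40° = 0.4067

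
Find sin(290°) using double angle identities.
sin(290°) = 2 sin 145° cos 145° = -0.9397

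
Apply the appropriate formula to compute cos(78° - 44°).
cos(78° - 44°) = cos 78° cos 44° + sin 78° sin 44° = 0.829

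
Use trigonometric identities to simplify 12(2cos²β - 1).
12(2cos²β - 1) = 12(cos(2β)) (using Double angle)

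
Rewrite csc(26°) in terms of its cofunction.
csc(26°) = sec(90° - 26°) = sec(64°)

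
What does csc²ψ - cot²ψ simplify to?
csc²ψ - cot²ψ = 1 (using Pythagorean identity)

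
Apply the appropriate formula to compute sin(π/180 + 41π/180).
sin(π/180 + 41π/180) = sin π/180 cos 41π/180 + cos π/180 sin 41π/180 = 0.6691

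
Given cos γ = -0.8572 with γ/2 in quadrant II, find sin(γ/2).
sin(γ/2) = ±√((1 - cos γ)/2); positive since γ/2 ∈ QII, so sin(γ/2) = 0.9636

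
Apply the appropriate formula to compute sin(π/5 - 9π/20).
sin(π/5 - 9π/20) = sin π/5 cos 9π/20 - cos π/5 sin 9π/20 = -√2/2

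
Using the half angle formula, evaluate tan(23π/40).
tan(23π/40) = sin 23π/20 / (1 + cos 23π/20) = -4.165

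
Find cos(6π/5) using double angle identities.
cos(6π/5) = cos²3π/5 - sin²3π/5 = -0.809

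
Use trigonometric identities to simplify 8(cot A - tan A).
8(cot A - tan A) = 8(2 cot(2A)) (using Double angle)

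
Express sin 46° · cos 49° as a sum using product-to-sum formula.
sin 46° cos 49° = (1/2)[sin(46°+49°) + sin(46°-49°)]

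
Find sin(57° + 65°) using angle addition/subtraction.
sin(57° + 65°) = sin 57° cos 65° + cos 57° sin 65° = 0.848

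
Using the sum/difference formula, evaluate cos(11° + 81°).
cos(11° + 81°) = cos 11° cos 81° - sin 11° sin 81° = -0.0349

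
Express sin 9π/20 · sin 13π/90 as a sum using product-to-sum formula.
sin 9π/20 sin 13π/90 = (1/2)[cos(9π/20-13π/90) - cos(9π/20+13π/90)]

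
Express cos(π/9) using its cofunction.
cos(π/9) = sin(π/2 - π/9) = sin(7π/18)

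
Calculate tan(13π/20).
tan(13π/20) = -1.963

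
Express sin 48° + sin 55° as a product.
sin 48° + sin 55° = 2 sin(51.5°) cos(-3.5°)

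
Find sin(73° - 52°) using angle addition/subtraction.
sin(73° - 52°) = sin 73° cos 52° - cos 73° sin 52° = 0.3584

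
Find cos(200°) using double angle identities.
cos(200°) = cos²100° - sin²100° = -0.9397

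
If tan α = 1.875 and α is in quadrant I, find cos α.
cos α = 0.4706 (using tan²α + 1 = sec²α)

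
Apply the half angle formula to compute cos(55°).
cos(55°) = √((1 + cos 110°)/2) = 0.5736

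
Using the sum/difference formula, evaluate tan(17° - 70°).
tan(17° - 70°) = (tan 17° - tan 70°)/(1 + tan 17° tan 70°) = -1.327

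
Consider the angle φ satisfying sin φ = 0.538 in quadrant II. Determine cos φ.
cos φ = ±√(1 - sin²φ) = -0.8429 (negative in QII)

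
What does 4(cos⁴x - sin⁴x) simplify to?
4(cos⁴x - sin⁴x) = 4(cos(2x)) (using Factoring + double angle)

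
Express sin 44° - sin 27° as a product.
sin 44° - sin 27° = 2 cos(35.5°) sin(8.5°)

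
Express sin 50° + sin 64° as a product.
sin 50° + sin 64° = 2 sin(57°) cos(-7°)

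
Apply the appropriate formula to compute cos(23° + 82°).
cos(23° + 82°) = cos 23° cos 82° - sin 23° sin 82° = -(√6-√2)/4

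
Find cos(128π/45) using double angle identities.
cos(128π/45) = cos²64π/45 - sin²64π/45 = -0.8829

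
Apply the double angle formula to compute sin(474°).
sin(474°) = 2 sin 237° cos 237° = 0.9135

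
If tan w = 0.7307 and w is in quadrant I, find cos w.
cos w = 0.8074 (using tan²w + 1 = sec²w)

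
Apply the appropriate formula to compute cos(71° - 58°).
cos(71° - 58°) = cos 71° cos 58° + sin 71° sin 58° = 0.9744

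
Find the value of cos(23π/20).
cos(23π/20) = -0.891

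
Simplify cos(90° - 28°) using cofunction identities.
cos(90° - 28°) = sin(28°)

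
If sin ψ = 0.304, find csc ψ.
csc ψ = 1/sin ψ = 3.289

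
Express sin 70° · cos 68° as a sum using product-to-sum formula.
sin 70° cos 68° = (1/2)[sin(70°+68°) + sin(70°-68°)]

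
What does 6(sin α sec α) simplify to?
6(sin α sec α) = 6(tan α) (using Reciprocal + quotient)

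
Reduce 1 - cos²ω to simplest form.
1 - cos²ω = sin²ω (using Pythagorean identity)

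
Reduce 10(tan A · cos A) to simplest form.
10(tan A · cos A) = 10(sin A) (using Quotient identity)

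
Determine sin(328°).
sin(328°) = -0.5299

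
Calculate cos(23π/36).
cos(23π/36) = -0.4226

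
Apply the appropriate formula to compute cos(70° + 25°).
cos(70° + 25°) = cos 70° cos 25° - sin 70° sin 25° = -0.08716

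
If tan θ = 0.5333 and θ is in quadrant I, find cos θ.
cos θ = 0.8824 (using tan²θ + 1 = sec²θ)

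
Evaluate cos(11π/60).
cos(11π/60) = 0.8387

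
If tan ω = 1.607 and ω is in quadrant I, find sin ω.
sin ω = 0.849 (using tan²ω + 1 = sec²ω)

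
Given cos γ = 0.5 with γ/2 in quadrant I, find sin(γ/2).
sin(γ/2) = ±√((1 - cos γ)/2); positive since γ/2 ∈ QI, so sin(γ/2) = 1/2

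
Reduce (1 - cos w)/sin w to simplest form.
(1 - cos w)/sin w = tan(w/2) (using Half angle)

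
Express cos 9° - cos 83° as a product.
cos 9° - cos 83° = -2 sin(46°) sin(-37°)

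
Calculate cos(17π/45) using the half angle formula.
cos(17π/45) = √((1 + cos 34π/45)/2) = 0.3746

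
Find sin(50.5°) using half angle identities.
sin(50.5°) = √((1 - cos 101°)/2) = 0.7716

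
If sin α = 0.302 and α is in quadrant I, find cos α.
cos α = 0.9533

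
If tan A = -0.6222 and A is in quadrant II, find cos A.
cos A = -0.8491 (using tan²A + 1 = sec²A)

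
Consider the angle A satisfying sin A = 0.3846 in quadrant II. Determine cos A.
cos A = ±√(1 - sin²A) = -0.9231 (negative in QII)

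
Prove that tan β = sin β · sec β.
RHS = sin β · (1/cos β) = sin β/cos β = tan β = LHS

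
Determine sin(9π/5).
sin(9π/5) = -0.5878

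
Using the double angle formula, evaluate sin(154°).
sin(154°) = 2 sin 77° cos 77° = 0.4384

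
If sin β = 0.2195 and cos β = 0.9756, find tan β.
tan β = sin β / cos β = 0.225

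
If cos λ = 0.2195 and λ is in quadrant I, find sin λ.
sin λ = 0.9756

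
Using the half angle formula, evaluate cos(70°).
cos(70°) = √((1 + cos 140°)/2) = 0.342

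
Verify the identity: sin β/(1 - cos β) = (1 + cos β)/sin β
LHS = sin β(1 + cos β) / ((1 - cos β)(1 + cos β)) = sin β(1 + cos β) / (1 - cos²β) = sin β(1 + cos β) / sin²β = (1 + cos β)/sin β = RHS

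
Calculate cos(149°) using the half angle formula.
cos(149°) = -√((1 + cos 298°)/2) = -0.8572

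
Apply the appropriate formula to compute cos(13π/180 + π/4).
cos(13π/180 + π/4) = cos 13π/180 cos π/4 - sin 13π/180 sin π/4 = 0.5299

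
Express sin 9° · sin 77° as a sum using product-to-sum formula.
sin 9° sin 77° = (1/2)[cos(9°-77°) - cos(9°+77°)]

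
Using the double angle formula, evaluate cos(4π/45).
cos(4π/45) = cos²2π/45 - sin²2π/45 = 0.9613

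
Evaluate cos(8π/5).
cos(8π/5) = 0.309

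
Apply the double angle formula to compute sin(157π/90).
sin(157π/90) = 2 sin 157π/180 cos 157π/180 = -0.7193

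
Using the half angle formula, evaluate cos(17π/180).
cos(17π/180) = √((1 + cos 17π/90)/2) = 0.9563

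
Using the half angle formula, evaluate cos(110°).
cos(110°) = -√((1 + cos 220°)/2) = -0.342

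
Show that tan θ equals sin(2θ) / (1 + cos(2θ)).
RHS = 2 sin θ cos θ / (2cos²θ) = sin θ/cos θ = tan θ = LHS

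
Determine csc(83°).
csc(83°) = 1.008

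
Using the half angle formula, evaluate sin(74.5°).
sin(74.5°) = √((1 - cos 149°)/2) = 0.9636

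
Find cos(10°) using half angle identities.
cos(10°) = √((1 + cos 20°)/2) = 0.9848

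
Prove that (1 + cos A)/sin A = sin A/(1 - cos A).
RHS = sin A(1 + cos A) / ((1 - cos A)(1 + cos A)) = sin A(1 + cos A) / (1 - cos²A) = sin A(1 + cos A) / sin²A = (1 + cos A)/sin A = LHS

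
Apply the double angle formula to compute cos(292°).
cos(292°) = cos²146° - sin²146° = 0.3746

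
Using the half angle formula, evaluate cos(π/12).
cos(π/12) = √((1 + cos π/6)/2) = (√6+√2)/4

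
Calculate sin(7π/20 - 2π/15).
sin(7π/20 - 2π/15) = sin 7π/20 cos 2π/15 - cos 7π/20 sin 2π/15 = 0.6293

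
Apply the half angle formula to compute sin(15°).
sin(15°) = √((1 - cos 30°)/2) = (√6-√2)/4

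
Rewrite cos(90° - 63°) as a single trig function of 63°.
cos(90° - 63°) = sin(63°)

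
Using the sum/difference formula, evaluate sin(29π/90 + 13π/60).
sin(29π/90 + 13π/60) = sin 29π/90 cos 13π/60 + cos 29π/90 sin 13π/60 = 0.9925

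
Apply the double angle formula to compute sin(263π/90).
sin(263π/90) = 2 sin 263π/180 cos 263π/180 = 0.2419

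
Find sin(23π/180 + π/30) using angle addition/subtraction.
sin(23π/180 + π/30) = sin 23π/180 cos π/30 + cos 23π/180 sin π/30 = 0.4848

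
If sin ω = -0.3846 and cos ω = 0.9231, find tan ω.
tan ω = sin ω / cos ω = -0.4166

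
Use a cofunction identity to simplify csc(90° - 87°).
csc(90° - 87°) = sec(87°)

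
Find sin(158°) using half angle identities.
sin(158°) = √((1 - cos 316°)/2) = 0.3746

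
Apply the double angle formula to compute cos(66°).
cos(66°) = cos²33° - sin²33° = 0.4067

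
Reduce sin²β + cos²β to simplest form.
sin²β + cos²β = 1 (using Pythagorean identity)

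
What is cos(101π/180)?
cos(101π/180) = -0.1908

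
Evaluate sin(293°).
sin(293°) = -0.9205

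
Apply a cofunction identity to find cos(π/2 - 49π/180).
cos(π/2 - 49π/180) = sin(49π/180) = 0.7547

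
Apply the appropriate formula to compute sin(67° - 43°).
sin(67° - 43°) = sin 67° cos 43° - cos 67° sin 43° = 0.4067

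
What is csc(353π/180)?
csc(353π/180) = -8.206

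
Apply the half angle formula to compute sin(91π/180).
sin(91π/180) = √((1 - cos 91π/90)/2) = 0.9998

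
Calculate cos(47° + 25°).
cos(47° + 25°) = cos 47° cos 25° - sin 47° sin 25° = 0.309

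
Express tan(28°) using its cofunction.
tan(28°) = cot(90° - 28°) = cot(62°)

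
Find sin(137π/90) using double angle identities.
sin(137π/90) = 2 sin 137π/180 cos 137π/180 = -0.9976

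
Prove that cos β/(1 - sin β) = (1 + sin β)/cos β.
RHS = (1 + sin β)(1 - sin β) / (cos β(1 - sin β)) = (1 - sin²β) / (cos β(1 - sin β)) = cos²β / (cos β(1 - sin β)) = cos β/(1 - sin β) = LHS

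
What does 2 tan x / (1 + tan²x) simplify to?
2 tan x / (1 + tan²x) = sin(2x) (using Double angle)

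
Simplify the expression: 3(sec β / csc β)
3(sec β / csc β) = 3(tan β) (using Reciprocal identities)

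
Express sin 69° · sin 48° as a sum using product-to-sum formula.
sin 69° sin 48° = (1/2)[cos(69°-48°) - cos(69°+48°)]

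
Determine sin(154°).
sin(154°) = 0.4384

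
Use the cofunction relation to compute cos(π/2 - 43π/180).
cos(π/2 - 43π/180) = sin(43π/180) = 0.682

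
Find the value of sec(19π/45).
sec(19π/45) = 4.134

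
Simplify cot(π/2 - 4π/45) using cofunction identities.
cot(π/2 - 4π/45) = tan(4π/45)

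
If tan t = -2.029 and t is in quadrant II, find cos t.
cos t = -0.4421 (using tan²t + 1 = sec²t)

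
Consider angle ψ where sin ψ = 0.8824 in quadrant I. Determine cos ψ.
cos ψ = √(1 - sin²ψ) = 0.4705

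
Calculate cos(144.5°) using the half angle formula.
cos(144.5°) = -√((1 + cos 289°)/2) = -0.8141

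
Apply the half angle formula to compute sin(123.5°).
sin(123.5°) = √((1 - cos 247°)/2) = 0.8339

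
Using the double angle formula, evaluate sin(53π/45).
sin(53π/45) = 2 sin 53π/90 cos 53π/90 = -0.5299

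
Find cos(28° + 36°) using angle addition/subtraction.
cos(28° + 36°) = cos 28° cos 36° - sin 28° sin 36° = 0.4384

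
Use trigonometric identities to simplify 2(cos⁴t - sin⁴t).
2(cos⁴t - sin⁴t) = 2(cos(2t)) (using Factoring + double angle)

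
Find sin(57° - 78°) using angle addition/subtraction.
sin(57° - 78°) = sin 57° cos 78° - cos 57° sin 78° = -0.3584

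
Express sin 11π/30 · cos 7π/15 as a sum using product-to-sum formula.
sin 11π/30 cos 7π/15 = (1/2)[sin(11π/30+7π/15) + sin(11π/30-7π/15)]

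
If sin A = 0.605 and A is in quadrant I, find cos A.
cos A = 0.7962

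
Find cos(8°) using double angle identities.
cos(8°) = cos²4° - sin²4° = 0.9903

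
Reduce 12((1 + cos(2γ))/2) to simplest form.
12((1 + cos(2γ))/2) = 12(cos²γ) (using Power reduction)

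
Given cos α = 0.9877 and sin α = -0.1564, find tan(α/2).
tan(α/2) = sin α / (1 + cos α) = -0.07868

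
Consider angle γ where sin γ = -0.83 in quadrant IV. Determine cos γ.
cos γ = √(1 - sin²γ) = 0.5578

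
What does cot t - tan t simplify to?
cot t - tan t = 2 cot(2t) (using Double angle)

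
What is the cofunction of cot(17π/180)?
cot(17π/180) = tan(π/2 - 17π/180) = tan(73π/180)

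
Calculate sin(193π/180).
sin(193π/180) = -0.225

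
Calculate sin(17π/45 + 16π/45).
sin(17π/45 + 16π/45) = sin 17π/45 cos 16π/45 + cos 17π/45 sin 16π/45 = 0.7431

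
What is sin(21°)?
sin(21°) = 0.3584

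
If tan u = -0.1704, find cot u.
cot u = 1/tan u = -5.869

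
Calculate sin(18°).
sin(18°) = 0.309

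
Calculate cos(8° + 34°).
cos(8° + 34°) = cos 8° cos 34° - sin 8° sin 34° = 0.7431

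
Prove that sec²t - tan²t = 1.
LHS = 1/cos²t - sin²t/cos²t = (1 - sin²t)/cos²t = cos²t/cos²t = 1 = RHS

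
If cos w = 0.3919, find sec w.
sec w = 1/cos w = 2.552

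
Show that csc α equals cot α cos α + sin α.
RHS = cos²α/sin α + sin α = (cos²α + sin²α)/sin α = 1/sin α = csc α = LHS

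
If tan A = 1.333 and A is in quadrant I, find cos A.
cos A = 0.6001 (using tan²A + 1 = sec²A)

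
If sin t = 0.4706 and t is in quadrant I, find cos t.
cos t = 0.8823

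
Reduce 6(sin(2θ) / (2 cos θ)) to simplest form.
6(sin(2θ) / (2 cos θ)) = 6(sin θ) (using Double angle)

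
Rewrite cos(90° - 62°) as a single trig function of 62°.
cos(90° - 62°) = sin(62°)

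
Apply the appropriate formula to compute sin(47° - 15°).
sin(47° - 15°) = sin 47° cos 15° - cos 47° sin 15° = 0.5299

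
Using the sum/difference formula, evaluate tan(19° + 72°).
tan(19° + 72°) = (tan 19° + tan 72°)/(1 - tan 19° tan 72°) = -57.29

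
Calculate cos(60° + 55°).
cos(60° + 55°) = cos 60° cos 55° - sin 60° sin 55° = -0.4226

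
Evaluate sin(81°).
sin(81°) = 0.9877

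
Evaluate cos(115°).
cos(115°) = -0.4226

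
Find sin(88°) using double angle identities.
sin(88°) = 2 sin 44° cos 44° = 0.9994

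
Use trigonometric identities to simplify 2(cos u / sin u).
2(cos u / sin u) = 2(cot u) (using Quotient identity)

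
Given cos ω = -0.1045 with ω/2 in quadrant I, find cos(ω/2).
cos(ω/2) = ±√((1 + cos ω)/2); positive since ω/2 ∈ QI, so cos(ω/2) = 0.6691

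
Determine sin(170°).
sin(170°) = 0.1736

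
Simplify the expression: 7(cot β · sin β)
7(cot β · sin β) = 7(cos β) (using Quotient identity)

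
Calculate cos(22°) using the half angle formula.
cos(22°) = √((1 + cos 44°)/2) = 0.9272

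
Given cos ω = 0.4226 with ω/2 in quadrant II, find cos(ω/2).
cos(ω/2) = ±√((1 + cos ω)/2); negative since ω/2 ∈ QII, so cos(ω/2) = -0.8434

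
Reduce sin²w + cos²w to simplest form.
sin²w + cos²w = 1 (using Pythagorean identity)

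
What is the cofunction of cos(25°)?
cos(25°) = sin(90° - 25°) = sin(65°)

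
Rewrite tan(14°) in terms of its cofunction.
tan(14°) = cot(90° - 14°) = cot(76°)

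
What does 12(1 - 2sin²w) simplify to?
12(1 - 2sin²w) = 12(cos(2w)) (using Double angle)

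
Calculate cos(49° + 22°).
cos(49° + 22°) = cos 49° cos 22° - sin 49° sin 22° = 0.3256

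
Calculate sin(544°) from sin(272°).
sin(544°) = 2 sin 272° cos 272° = -0.06976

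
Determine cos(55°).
cos(55°) = 0.5736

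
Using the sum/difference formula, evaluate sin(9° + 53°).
sin(9° + 53°) = sin 9° cos 53° + cos 9° sin 53° = 0.8829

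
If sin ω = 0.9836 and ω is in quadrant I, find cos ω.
cos ω = 0.1804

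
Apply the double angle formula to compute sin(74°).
sin(74°) = 2 sin 37° cos 37° = 0.9613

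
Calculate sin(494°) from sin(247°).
sin(494°) = 2 sin 247° cos 247° = 0.7193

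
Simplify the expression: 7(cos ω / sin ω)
7(cos ω / sin ω) = 7(cot ω) (using Quotient identity)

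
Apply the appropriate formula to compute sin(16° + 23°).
sin(16° + 23°) = sin 16° cos 23° + cos 16° sin 23° = 0.6293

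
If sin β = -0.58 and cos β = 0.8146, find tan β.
tan β = sin β / cos β = -0.712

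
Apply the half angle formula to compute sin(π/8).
sin(π/8) = √((1 - cos π/4)/2) = √(2-√2)/2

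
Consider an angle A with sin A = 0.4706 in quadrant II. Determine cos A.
cos A = ±√(1 - sin²A) = -0.8823 (negative in QII)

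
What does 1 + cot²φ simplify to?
1 + cot²φ = csc²φ (using Pythagorean identity)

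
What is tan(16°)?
tan(16°) = 0.2867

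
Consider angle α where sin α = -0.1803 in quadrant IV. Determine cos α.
cos α = √(1 - sin²α) = 0.9836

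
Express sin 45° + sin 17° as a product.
sin 45° + sin 17° = 2 sin(31°) cos(14°)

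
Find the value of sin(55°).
sin(55°) = 0.8192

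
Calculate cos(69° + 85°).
cos(69° + 85°) = cos 69° cos 85° - sin 69° sin 85° = -0.8988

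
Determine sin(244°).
sin(244°) = -0.8988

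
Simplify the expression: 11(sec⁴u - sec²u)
11(sec⁴u - sec²u) = 11(tan⁴u + tan²u) (using Pythagorean)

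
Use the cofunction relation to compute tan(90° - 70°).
tan(90° - 70°) = cot(70°) = 0.364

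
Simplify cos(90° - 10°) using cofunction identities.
cos(90° - 10°) = sin(10°)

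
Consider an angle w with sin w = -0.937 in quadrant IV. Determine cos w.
cos w = √(1 - sin²w) = 0.3493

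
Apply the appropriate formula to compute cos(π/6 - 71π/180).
cos(π/6 - 71π/180) = cos π/6 cos 71π/180 + sin π/6 sin 71π/180 = 0.7547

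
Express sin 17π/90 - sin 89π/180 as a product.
sin 17π/90 - sin 89π/180 = 2 cos(41π/120) sin(-11π/72)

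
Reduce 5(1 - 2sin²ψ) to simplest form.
5(1 - 2sin²ψ) = 5(cos(2ψ)) (using Double angle)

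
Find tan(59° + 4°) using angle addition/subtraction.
tan(59° + 4°) = (tan 59° + tan 4°)/(1 - tan 59° tan 4°) = 1.963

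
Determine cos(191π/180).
cos(191π/180) = -0.9816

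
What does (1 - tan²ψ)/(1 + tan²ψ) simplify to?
(1 - tan²ψ)/(1 + tan²ψ) = cos(2ψ) (using Double angle)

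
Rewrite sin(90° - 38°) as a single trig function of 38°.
sin(90° - 38°) = cos(38°)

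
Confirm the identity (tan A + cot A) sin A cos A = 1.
LHS = (sin A/cos A + cos A/sin A) sin A cos A = ((sin²A + cos²A)/(sin A cos A)) · sin A cos A = sin²A + cos²A = 1 = RHS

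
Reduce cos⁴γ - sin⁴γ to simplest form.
cos⁴γ - sin⁴γ = cos(2γ) (using Factoring + double angle)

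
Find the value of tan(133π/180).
tan(133π/180) = -1.072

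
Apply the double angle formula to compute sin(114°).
sin(114°) = 2 sin 57° cos 57° = 0.9135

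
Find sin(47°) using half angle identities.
sin(47°) = √((1 - cos 94°)/2) = 0.7314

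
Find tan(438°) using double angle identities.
tan(438°) = 2 tan 219° / (1 - tan²219°) = 4.705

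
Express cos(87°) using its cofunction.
cos(87°) = sin(90° - 87°) = sin(3°)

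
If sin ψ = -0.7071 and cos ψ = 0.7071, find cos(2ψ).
cos(2ψ) = cos²ψ - sin²ψ = 0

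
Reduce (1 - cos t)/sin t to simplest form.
(1 - cos t)/sin t = tan(t/2) (using Half angle)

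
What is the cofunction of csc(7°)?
csc(7°) = sec(90° - 7°) = sec(83°)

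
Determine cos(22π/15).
cos(22π/15) = -0.1045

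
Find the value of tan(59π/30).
tan(59π/30) = -0.1051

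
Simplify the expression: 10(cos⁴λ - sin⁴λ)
10(cos⁴λ - sin⁴λ) = 10(cos(2λ)) (using Factoring + double angle)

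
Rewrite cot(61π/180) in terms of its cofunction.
cot(61π/180) = tan(π/2 - 61π/180) = tan(29π/180)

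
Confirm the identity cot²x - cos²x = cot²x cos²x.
LHS = cos²x/sin²x - cos²x = cos²x(1/sin²x - 1) = cos²x · (1 - sin²x)/sin²x = cos²x · cos²x/sin²x = cos²x · cot²x = RHS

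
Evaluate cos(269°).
cos(269°) = -0.01745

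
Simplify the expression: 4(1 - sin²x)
4(1 - sin²x) = 4(cos²x) (using Pythagorean identity)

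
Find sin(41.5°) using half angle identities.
sin(41.5°) = √((1 - cos 83°)/2) = 0.6626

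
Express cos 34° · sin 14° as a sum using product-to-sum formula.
cos 34° sin 14° = (1/2)[sin(34°+14°) - sin(34°-14°)]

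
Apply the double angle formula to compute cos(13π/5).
cos(13π/5) = cos²13π/10 - sin²13π/10 = -0.309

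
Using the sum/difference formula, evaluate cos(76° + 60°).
cos(76° + 60°) = cos 76° cos 60° - sin 76° sin 60° = -0.7193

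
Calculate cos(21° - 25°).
cos(21° - 25°) = cos 21° cos 25° + sin 21° sin 25° = 0.9976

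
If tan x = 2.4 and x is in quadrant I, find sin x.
sin x = 0.9231 (using tan²x + 1 = sec²x)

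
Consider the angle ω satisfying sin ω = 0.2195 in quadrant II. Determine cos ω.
cos ω = ±√(1 - sin²ω) = -0.9756 (negative in QII)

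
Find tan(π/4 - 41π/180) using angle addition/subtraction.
tan(π/4 - 41π/180) = (tan π/4 - tan 41π/180)/(1 + tan π/4 tan 41π/180) = 0.06993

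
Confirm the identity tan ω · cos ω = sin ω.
LHS = (sin ω/cos ω) · cos ω = sin ω = RHS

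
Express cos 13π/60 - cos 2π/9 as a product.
cos 13π/60 - cos 2π/9 = -2 sin(79π/360) sin(-π/360)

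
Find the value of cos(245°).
cos(245°) = -0.4226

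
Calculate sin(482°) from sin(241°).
sin(482°) = 2 sin 241° cos 241° = 0.848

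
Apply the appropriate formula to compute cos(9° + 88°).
cos(9° + 88°) = cos 9° cos 88° - sin 9° sin 88° = -0.1219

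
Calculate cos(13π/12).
cos(13π/12) = -(√6+√2)/4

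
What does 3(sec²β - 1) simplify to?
3(sec²β - 1) = 3(tan²β) (using Pythagorean identity)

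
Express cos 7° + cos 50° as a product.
cos 7° + cos 50° = 2 cos(28.5°) cos(-21.5°)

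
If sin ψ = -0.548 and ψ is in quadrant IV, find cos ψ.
cos ψ = 0.8365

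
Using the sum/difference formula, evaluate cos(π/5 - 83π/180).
cos(π/5 - 83π/180) = cos π/5 cos 83π/180 + sin π/5 sin 83π/180 = 0.682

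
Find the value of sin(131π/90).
sin(131π/90) = -0.9903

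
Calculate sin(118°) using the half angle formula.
sin(118°) = √((1 - cos 236°)/2) = 0.8829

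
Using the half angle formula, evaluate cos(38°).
cos(38°) = √((1 + cos 76°)/2) = 0.788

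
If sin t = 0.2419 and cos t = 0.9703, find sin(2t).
sin(2t) = 2 sin t cos t = 0.4694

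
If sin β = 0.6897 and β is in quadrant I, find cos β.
cos β = 0.7241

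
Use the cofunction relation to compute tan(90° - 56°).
tan(90° - 56°) = cot(56°) = 0.6745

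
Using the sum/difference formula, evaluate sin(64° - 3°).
sin(64° - 3°) = sin 64° cos 3° - cos 64° sin 3° = 0.8746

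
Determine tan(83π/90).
tan(83π/90) = -0.2493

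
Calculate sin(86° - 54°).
sin(86° - 54°) = sin 86° cos 54° - cos 86° sin 54° = 0.5299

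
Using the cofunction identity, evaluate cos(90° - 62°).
cos(90° - 62°) = sin(62°) = 0.8829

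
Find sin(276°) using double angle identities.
sin(276°) = 2 sin 138° cos 138° = -0.9945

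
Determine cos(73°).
cos(73°) = 0.2924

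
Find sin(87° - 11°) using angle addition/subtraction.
sin(87° - 11°) = sin 87° cos 11° - cos 87° sin 11° = 0.9703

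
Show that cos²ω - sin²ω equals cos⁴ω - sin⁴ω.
RHS = (cos²ω - sin²ω)(cos²ω + sin²ω) = (cos²ω - sin²ω) · 1 = cos²ω - sin²ω = LHS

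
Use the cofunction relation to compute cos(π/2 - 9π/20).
cos(π/2 - 9π/20) = sin(9π/20) = 0.9877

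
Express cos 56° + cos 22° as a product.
cos 56° + cos 22° = 2 cos(39°) cos(17°)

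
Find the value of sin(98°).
sin(98°) = 0.9903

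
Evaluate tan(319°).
tan(319°) = -0.8693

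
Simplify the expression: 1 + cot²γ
1 + cot²γ = csc²γ (using Pythagorean identity)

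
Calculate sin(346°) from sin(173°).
sin(346°) = 2 sin 173° cos 173° = -0.2419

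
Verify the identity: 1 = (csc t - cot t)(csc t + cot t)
RHS = csc²t - cot²t = (1 + cot²t) - cot²t = 1 = LHS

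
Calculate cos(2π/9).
cos(2π/9) = 0.766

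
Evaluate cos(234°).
cos(234°) = -0.5878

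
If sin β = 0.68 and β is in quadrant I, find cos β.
cos β = 0.7332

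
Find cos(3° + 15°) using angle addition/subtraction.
cos(3° + 15°) = cos 3° cos 15° - sin 3° sin 15° = 0.9511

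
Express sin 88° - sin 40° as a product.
sin 88° - sin 40° = 2 cos(64°) sin(24°)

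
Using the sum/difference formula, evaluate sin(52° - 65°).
sin(52° - 65°) = sin 52° cos 65° - cos 52° sin 65° = -0.225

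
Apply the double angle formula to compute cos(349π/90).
cos(349π/90) = cos²349π/180 - sin²349π/180 = 0.9272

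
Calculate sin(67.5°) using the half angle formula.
sin(67.5°) = √((1 - cos 135°)/2) = √(2+√2)/2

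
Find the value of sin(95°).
sin(95°) = 0.9962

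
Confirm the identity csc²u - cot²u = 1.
LHS = 1/sin²u - cos²u/sin²u = (1 - cos²u)/sin²u = sin²u/sin²u = 1 = RHS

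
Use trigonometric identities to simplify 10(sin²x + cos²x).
10(sin²x + cos²x) = 10 (using Pythagorean identity)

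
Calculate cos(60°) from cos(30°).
cos(60°) = cos²30° - sin²30° = 1/2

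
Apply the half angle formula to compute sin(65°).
sin(65°) = √((1 - cos 130°)/2) = 0.9063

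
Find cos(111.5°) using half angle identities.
cos(111.5°) = -√((1 + cos 223°)/2) = -0.3665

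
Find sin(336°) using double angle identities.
sin(336°) = 2 sin 168° cos 168° = -0.4067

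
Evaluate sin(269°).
sin(269°) = -0.9998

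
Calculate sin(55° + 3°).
sin(55° + 3°) = sin 55° cos 3° + cos 55° sin 3° = 0.848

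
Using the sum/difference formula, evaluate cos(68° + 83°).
cos(68° + 83°) = cos 68° cos 83° - sin 68° sin 83° = -0.8746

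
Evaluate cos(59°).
cos(59°) = 0.515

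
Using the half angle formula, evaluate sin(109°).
sin(109°) = √((1 - cos 218°)/2) = 0.9455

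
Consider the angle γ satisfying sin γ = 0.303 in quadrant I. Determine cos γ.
cos γ = √(1 - sin²γ) = 0.953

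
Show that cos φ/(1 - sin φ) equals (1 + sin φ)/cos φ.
RHS = (1 + sin φ)(1 - sin φ) / (cos φ(1 - sin φ)) = (1 - sin²φ) / (cos φ(1 - sin φ)) = cos²φ / (cos φ(1 - sin φ)) = cos φ/(1 - sin φ) = LHS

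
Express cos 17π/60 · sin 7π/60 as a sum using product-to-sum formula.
cos 17π/60 sin 7π/60 = (1/2)[sin(17π/60+7π/60) - sin(17π/60-7π/60)]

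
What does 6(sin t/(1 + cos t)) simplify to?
6(sin t/(1 + cos t)) = 6(tan(t/2)) (using Half angle)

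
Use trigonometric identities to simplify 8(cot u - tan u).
8(cot u - tan u) = 8(2 cot(2u)) (using Double angle)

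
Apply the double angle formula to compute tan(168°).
tan(168°) = 2 tan 84° / (1 - tan²84°) = -0.2126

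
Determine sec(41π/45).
sec(41π/45) = -1.04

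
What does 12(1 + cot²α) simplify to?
12(1 + cot²α) = 12(csc²α) (using Pythagorean identity)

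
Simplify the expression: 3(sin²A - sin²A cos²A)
3(sin²A - sin²A cos²A) = 3(sin⁴A) (using Factoring)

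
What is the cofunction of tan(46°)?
tan(46°) = cot(90° - 46°) = cot(44°)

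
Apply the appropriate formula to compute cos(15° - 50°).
cos(15° - 50°) = cos 15° cos 50° + sin 15° sin 50° = 0.8192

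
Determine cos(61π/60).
cos(61π/60) = -0.9986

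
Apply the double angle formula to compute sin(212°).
sin(212°) = 2 sin 106° cos 106° = -0.5299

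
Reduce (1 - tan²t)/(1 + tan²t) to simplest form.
(1 - tan²t)/(1 + tan²t) = cos(2t) (using Double angle)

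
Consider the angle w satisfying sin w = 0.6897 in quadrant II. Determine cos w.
cos w = ±√(1 - sin²w) = -0.7241 (negative in QII)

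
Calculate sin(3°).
sin(3°) = 0.05234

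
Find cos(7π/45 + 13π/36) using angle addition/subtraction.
cos(7π/45 + 13π/36) = cos 7π/45 cos 13π/36 - sin 7π/45 sin 13π/36 = -0.05234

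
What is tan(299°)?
tan(299°) = -1.804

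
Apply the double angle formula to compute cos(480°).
cos(480°) = cos²240° - sin²240° = -1/2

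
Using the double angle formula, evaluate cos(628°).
cos(628°) = cos²314° - sin²314° = -0.0349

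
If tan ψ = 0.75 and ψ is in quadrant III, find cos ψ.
cos ψ = -0.8 (using tan²ψ + 1 = sec²ψ)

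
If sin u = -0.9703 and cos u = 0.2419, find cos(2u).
cos(2u) = cos²u - sin²u = -0.883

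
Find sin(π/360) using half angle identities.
sin(π/360) = √((1 - cos π/180)/2) = 0.008727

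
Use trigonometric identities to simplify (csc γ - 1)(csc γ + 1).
(csc γ - 1)(csc γ + 1) = cot²γ (using Diff. of squares)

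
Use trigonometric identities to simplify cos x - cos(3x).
cos x - cos(3x) = 2 sin(2x) sin x (using Sum-to-product)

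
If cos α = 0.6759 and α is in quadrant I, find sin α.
sin α = 0.737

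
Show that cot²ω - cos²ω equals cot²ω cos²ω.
LHS = cos²ω/sin²ω - cos²ω = cos²ω(1/sin²ω - 1) = cos²ω · (1 - sin²ω)/sin²ω = cos²ω · cos²ω/sin²ω = cos²ω · cot²ω = RHS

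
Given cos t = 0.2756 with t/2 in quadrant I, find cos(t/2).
cos(t/2) = ±√((1 + cos t)/2); positive since t/2 ∈ QI, so cos(t/2) = 0.7986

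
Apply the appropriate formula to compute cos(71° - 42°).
cos(71° - 42°) = cos 71° cos 42° + sin 71° sin 42° = 0.8746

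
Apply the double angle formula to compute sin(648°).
sin(648°) = 2 sin 324° cos 324° = -0.9511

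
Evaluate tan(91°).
tan(91°) = -57.29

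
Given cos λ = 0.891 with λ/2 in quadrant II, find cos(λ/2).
cos(λ/2) = ±√((1 + cos λ)/2); negative since λ/2 ∈ QII, so cos(λ/2) = -0.9724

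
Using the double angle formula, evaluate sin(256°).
sin(256°) = 2 sin 128° cos 128° = -0.9703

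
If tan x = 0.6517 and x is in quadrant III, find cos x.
cos x = -0.8378 (using tan²x + 1 = sec²x)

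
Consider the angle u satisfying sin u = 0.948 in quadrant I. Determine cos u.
cos u = √(1 - sin²u) = 0.3183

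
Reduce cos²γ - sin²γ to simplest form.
cos²γ - sin²γ = cos(2γ) (using Double angle)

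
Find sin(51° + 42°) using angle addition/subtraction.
sin(51° + 42°) = sin 51° cos 42° + cos 51° sin 42° = 0.9986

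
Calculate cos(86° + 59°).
cos(86° + 59°) = cos 86° cos 59° - sin 86° sin 59° = -0.8192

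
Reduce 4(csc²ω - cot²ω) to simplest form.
4(csc²ω - cot²ω) = 4 (using Pythagorean identity)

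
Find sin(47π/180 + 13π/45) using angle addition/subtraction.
sin(47π/180 + 13π/45) = sin 47π/180 cos 13π/45 + cos 47π/180 sin 13π/45 = 0.9877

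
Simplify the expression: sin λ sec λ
sin λ sec λ = tan λ (using Reciprocal + quotient)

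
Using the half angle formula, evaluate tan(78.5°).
tan(78.5°) = sin 157° / (1 + cos 157°) = 4.915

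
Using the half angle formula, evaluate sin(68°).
sin(68°) = √((1 - cos 136°)/2) = 0.9272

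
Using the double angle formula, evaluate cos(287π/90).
cos(287π/90) = 1 - 2sin²287π/180 = -0.829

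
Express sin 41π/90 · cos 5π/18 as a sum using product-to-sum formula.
sin 41π/90 cos 5π/18 = (1/2)[sin(41π/90+5π/18) + sin(41π/90-5π/18)]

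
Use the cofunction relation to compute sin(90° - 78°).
sin(90° - 78°) = cos(78°) = 0.2079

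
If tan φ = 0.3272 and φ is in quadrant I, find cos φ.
cos φ = 0.9504 (using tan²φ + 1 = sec²φ)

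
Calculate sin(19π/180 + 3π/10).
sin(19π/180 + 3π/10) = sin 19π/180 cos 3π/10 + cos 19π/180 sin 3π/10 = 0.9563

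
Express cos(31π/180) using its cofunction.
cos(31π/180) = sin(π/2 - 31π/180) = sin(59π/180)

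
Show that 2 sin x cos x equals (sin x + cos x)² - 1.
RHS = sin²x + 2 sin x cos x + cos²x - 1 = (sin²x + cos²x) + 2 sin x cos x - 1 = 1 + 2 sin x cos x - 1 = 2 sin x cos x = LHS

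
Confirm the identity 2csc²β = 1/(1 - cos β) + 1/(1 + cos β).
RHS = [(1 + cos β) + (1 - cos β)] / [(1 - cos β)(1 + cos β)] = 2/(1 - cos²β) = 2/sin²β = 2csc²β = LHS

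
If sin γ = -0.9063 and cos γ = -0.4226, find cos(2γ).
cos(2γ) = cos²γ - sin²γ = -0.6428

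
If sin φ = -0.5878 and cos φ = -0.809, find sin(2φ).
sin(2φ) = 2 sin φ cos φ = 0.9511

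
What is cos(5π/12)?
cos(5π/12) = (√6-√2)/4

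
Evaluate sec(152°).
sec(152°) = -1.133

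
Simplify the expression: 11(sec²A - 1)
11(sec²A - 1) = 11(tan²A) (using Pythagorean identity)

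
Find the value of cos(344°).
cos(344°) = 0.9613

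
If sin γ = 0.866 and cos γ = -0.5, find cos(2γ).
cos(2γ) = cos²γ - sin²γ = -0.5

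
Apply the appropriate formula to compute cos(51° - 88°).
cos(51° - 88°) = cos 51° cos 88° + sin 51° sin 88° = 0.7986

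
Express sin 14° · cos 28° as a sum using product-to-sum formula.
sin 14° cos 28° = (1/2)[sin(14°+28°) + sin(14°-28°)]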